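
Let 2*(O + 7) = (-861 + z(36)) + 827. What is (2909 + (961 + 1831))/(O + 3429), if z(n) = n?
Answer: 5701/3423 ≈ 1.6655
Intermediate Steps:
O = -6 (O = -7 + ((-861 + 36) + 827)/2 = -7 + (-825 + 827)/2 = -7 + (1/2)*2 = -7 + 1 = -6)
(2909 + (961 + 1831))/(O + 3429) = (2909 + (961 + 1831))/(-6 + 3429) = (2909 + 2792)/3423 = 5701*(1/3423) = 5701/3423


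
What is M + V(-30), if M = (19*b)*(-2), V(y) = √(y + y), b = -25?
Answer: 950 + 2*I*√15 ≈ 950.0 + 7.746*I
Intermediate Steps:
V(y) = √2*√y (V(y) = √(2*y) = √2*√y)
M = 950 (M = (19*(-25))*(-2) = -475*(-2) = 950)
M + V(-30) = 950 + √2*√(-30) = 950 + √2*(I*√30) = 950 + 2*I*√15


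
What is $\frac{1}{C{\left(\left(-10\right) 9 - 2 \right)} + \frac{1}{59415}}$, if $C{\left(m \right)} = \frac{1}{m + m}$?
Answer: $- \frac{10932360}{59231} \approx -184.57$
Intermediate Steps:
$C{\left(m \right)} = \frac{1}{2 m}$
$\frac{1}{C{\left(\left(-10\right) 9 - 2 \right)} + \frac{1}{59415}} = \frac{1}{\frac{1}{2 \left(\left(-10\right) 9 - 2\right)} + \frac{1}{59415}} = \frac{1}{\frac{1}{2 \left(-90 - 2\right)} + \frac{1}{59415}} = \frac{1}{\frac{1}{2 \left(-92\right)} + \frac{1}{59415}} = \frac{1}{\frac{1}{2} \left(- \frac{1}{92}\right) + \frac{1}{59415}} = \frac{1}{- \frac{1}{184} + \frac{1}{59415}} = \frac{1}{- \frac{59231}{10932360}} = - \frac{10932360}{59231}$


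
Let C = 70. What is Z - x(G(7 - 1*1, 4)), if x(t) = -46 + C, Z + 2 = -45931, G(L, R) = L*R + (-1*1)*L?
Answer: -45957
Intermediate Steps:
G(L, R) = -L + L*R (G(L, R) = L*R - L = -L + L*R)
Z = -45933 (Z = -2 - 45931 = -45933)
x(t) = 24 (x(t) = -46 + 70 = 24)
Z - x(G(7 - 1*1, 4)) = -45933 - 1*24 = -45933 - 24 = -45957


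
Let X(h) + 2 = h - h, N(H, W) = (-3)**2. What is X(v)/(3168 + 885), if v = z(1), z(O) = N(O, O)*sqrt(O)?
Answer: -2/4053 ≈ -0.00049346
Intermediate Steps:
N(H, W) = 9
z(O) = 9*sqrt(O)
v = 9 (v = 9*sqrt(1) = 9*1 = 9)
X(h) = -2 (X(h) = -2 + (h - h) = -2 + 0 = -2)
X(v)/(3168 + 885) = -2/(3168 + 885) = -2/4053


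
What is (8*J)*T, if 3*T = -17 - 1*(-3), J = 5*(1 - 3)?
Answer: 1120/3 ≈ 373.33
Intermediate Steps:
J = -10 (J = 5*(-2) = -10)
T = -14/3 (T = (-17 - 1*(-3))/3 = (-17 + 3)/3 = (⅓)*(-14) = -14/3 ≈ -4.6667)
(8*J)*T = (8*(-10))*(-14/3) = -80*(-14/3) = 1120/3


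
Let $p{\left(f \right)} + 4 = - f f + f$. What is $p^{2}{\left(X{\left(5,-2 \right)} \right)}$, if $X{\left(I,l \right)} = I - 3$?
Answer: $36$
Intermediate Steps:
$X{\left(I,l \right)} = -3 + I$ ($X{\left(I,l \right)} = I - 3 = -3 + I$)
$p{\left(f \right)} = -4 + f - f^{2}$ ($p{\left(f \right)} = -4 + \left(- f f + f\right) = -4 - \left(f^{2} - f\right) = -4 + f - f^{2}$)
$p^{2}{\left(X{\left(5,-2 \right)} \right)} = \left(-4 + \left(-3 + 5\right) - \left(-3 + 5\right)^{2}\right)^{2} = \left(-4 + 2 - 2^{2}\right)^{2} = \left(-4 + 2 - 4\right)^{2} = \left(-6\right)^{2} = 36$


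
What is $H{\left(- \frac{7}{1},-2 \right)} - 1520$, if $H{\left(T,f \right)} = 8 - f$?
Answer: $-1510$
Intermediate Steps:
$H{\left(- \frac{7}{1},-2 \right)} - 1520 = \left(8 - -2\right) - 1520 = \left(8 + 2\right) - 1520 = 10 - 1520 = -1510$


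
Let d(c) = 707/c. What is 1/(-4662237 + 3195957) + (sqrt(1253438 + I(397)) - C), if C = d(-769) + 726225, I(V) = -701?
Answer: -818867992757809/1127569320 + 3*sqrt(139193) ≈ -7.2511e+5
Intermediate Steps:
C = 558466318/769 (C = 707/(-769) + 726225 = 707*(-1/769) + 726225 = -707/769 + 726225 = 558466318/769 ≈ 7.2622e+5)
1/(-4662237 + 3195957) + (sqrt(1253438 + I(397)) - C) = 1/(-4662237 + 3195957) + (sqrt(1253438 - 701) - 1*558466318/769) = 1/(-1466280) + (sqrt(1252737) - 558466318/769) = -1/1466280 + (3*sqrt(139193) - 558466318/769) = -1/1466280 + (-558466318/769 + 3*sqrt(139193)) = -818867992757809/1127569320 + 3*sqrt(139193)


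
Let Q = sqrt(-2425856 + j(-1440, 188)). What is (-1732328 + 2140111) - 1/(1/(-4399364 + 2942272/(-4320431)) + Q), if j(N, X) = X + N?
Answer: 357562770149877028606951860580432278603/876845700163756283427295335534049 + 722543619949138055174000672*I*sqrt(606777)/876845700163756283427295335534049 ≈ 4.0778e+5 + 0.00064188*I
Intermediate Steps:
j(N, X) = N + X
Q = 2*I*sqrt(606777) (Q = sqrt(-2425856 + (-1440 + 188)) = sqrt(-2425856 - 1252) = sqrt(-2427108) = 2*I*sqrt(606777) ≈ 1557.9*I)
(-1732328 + 2140111) - 1/(1/(-4399364 + 2942272/(-4320431)) + Q) = (-1732328 + 2140111) - 1/(1/(-4399364 + 2942272/(-4320431)) + 2*I*sqrt(606777)) = 407783 - 1/(1/(-4399364 + 2942272*(-1/4320431)) + 2*I*sqrt(606777)) = 407783 - 1/(1/(-4399364 - 2942272/4320431) + 2*I*sqrt(606777)) = 407783 - 1/(1/(-19007151548156/4320431) + 2*I*sqrt(606777)) = 407783 - 1/(-4320431/19007151548156 + 2*I*sqrt(606777))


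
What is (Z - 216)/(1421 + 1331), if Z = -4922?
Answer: -2569/1376 ≈ -1.8670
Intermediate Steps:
(Z - 216)/(1421 + 1331) = (-4922 - 216)/(1421 + 1331) = -5138/2752 = -5138*1/2752 = -2569/1376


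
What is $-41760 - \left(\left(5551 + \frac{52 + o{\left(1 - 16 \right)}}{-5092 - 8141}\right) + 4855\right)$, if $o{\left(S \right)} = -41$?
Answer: $- \frac{62755697}{1203} \approx -52166.0$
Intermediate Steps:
$-41760 - \left(\left(5551 + \frac{52 + o{\left(1 - 16 \right)}}{-5092 - 8141}\right) + 4855\right) = -41760 - \left(\left(5551 + \frac{52 - 41}{-5092 - 8141}\right) + 4855\right) = -41760 - \left(\left(5551 + \frac{11}{-13233}\right) + 4855\right) = -41760 - \left(\left(5551 + 11 \left(- \frac{1}{13233}\right)\right) + 4855\right) = -41760 - \left(\left(5551 - \frac{1}{1203}\right) + 4855\right) = -41760 - \left(\frac{6677852}{1203} + 4855\right) = -41760 - \frac{12518417}{1203} = - \frac{62755697}{1203}$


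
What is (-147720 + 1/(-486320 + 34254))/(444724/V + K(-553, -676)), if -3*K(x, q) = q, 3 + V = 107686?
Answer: -21572950395569529/33510694200080 ≈ -643.76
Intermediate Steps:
V = 107683 (V = -3 + 107686 = 107683)
K(x, q) = -q/3
(-147720 + 1/(-486320 + 34254))/(444724/V + K(-553, -676)) = (-147720 + 1/(-486320 + 34254))/(444724/107683 - ⅓*(-676)) = (-147720 + 1/(-452066))/(444724*(1/107683) + 676/3) = (-147720 - 1/452066)/(444724/107683 + 676/3) = -66779189521/(452066*74127880/323049) = -66779189521/452066*323049/74127880 = -21572950395569529/33510694200080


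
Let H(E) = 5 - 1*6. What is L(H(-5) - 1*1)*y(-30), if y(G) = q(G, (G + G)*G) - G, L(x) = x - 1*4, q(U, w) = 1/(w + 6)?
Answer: -54181/301 ≈ -180.00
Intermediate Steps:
H(E) = -1 (H(E) = 5 - 6 = -1)
q(U, w) = 1/(6 + w)
L(x) = -4 + x (L(x) = x - 4 = -4 + x)
y(G) = 1/(6 + 2*G²) - G (y(G) = 1/(6 + (G + G)*G) - G = 1/(6 + (2*G)*G) - G = 1/(6 + 2*G²) - G)
L(H(-5) - 1*1)*y(-30) = (-4 + (-1 - 1*1))*((½ - 1*(-30)*(3 + (-30)²))/(3 + (-30)²)) = (-4 + (-1 - 1))*((½ - 1*(-30)*(3 + 900))/(3 + 900)) = (-4 - 2)*((½ - 1*(-30)*903)/903) = -2*(½ + 27090)/301 = -2*54181/(301*2) = -6*54181/1806 = -54181/301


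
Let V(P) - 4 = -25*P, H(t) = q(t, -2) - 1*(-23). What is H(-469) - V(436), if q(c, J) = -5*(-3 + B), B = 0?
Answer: 10934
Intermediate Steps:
q(c, J) = 15 (q(c, J) = -5*(-3 + 0) = -5*(-3) = 15)
H(t) = 38 (H(t) = 15 - 1*(-23) = 15 + 23 = 38)
V(P) = 4 - 25*P
H(-469) - V(436) = 38 - (4 - 25*436) = 38 - (4 - 10900) = 38 - 1*(-10896) = 38 + 10896 = 10934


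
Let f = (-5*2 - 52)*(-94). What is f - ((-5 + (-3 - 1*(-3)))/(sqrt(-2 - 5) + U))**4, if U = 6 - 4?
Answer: 3*(-200303*I + 46624*sqrt(7))/(-103*I + 24*sqrt(7)) ≈ 5832.4 - 2.7106*I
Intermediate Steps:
U = 2
f = 5828 (f = (-10 - 52)*(-94) = -62*(-94) = 5828)
f - ((-5 + (-3 - 1*(-3)))/(sqrt(-2 - 5) + U))**4 = 5828 - ((-5 + (-3 - 1*(-3)))/(sqrt(-2 - 5) + 2))**4 = 5828 - ((-5 + (-3 + 3))/(sqrt(-7) + 2))**4 = 5828 - ((-5 + 0)/(I*sqrt(7) + 2))**4 = 5828 - (-5/(2 + I*sqrt(7)))**4 = 5828 - 625/(2 + I*sqrt(7))**4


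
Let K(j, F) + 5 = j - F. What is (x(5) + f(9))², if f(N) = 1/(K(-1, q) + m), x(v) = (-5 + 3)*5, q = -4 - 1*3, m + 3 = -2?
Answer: 1681/16 ≈ 105.06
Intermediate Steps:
m = -5 (m = -3 - 2 = -5)
q = -7 (q = -4 - 3 = -7)
x(v) = -10 (x(v) = -2*5 = -10)
K(j, F) = -5 + j - F (K(j, F) = -5 + (j - F) = -5 + j - F)
f(N) = -¼ (f(N) = 1/((-5 - 1 - 1*(-7)) - 5) = 1/((-5 - 1 + 7) - 5) = 1/(1 - 5) = 1/(-4) = -¼)
(x(5) + f(9))² = (-10 - ¼)² = (-41/4)² = 1681/16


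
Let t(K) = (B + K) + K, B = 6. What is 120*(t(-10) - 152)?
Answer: -19920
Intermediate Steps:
t(K) = 6 + 2*K (t(K) = (6 + K) + K = 6 + 2*K)
120*(t(-10) - 152) = 120*((6 + 2*(-10)) - 152) = 120*((6 - 20) - 152) = 120*(-14 - 152) = 120*(-166) = -19920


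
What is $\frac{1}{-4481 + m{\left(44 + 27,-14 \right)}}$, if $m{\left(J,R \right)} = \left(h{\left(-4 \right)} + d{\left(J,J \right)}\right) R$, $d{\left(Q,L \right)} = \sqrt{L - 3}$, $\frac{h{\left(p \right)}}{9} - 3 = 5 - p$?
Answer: $- \frac{5993}{35902721} + \frac{28 \sqrt{17}}{35902721} \approx -0.00016371$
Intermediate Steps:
$h{\left(p \right)} = 72 - 9 p$ ($h{\left(p \right)} = 27 + 9 \left(5 - p\right) = 27 - \left(-45 + 9 p\right) = 72 - 9 p$)
$d{\left(Q,L \right)} = \sqrt{-3 + L}$
$m{\left(J,R \right)} = R \left(108 + \sqrt{-3 + J}\right)$ ($m{\left(J,R \right)} = \left(\left(72 - -36\right) + \sqrt{-3 + J}\right) R = \left(\left(72 + 36\right) + \sqrt{-3 + J}\right) R = \left(108 + \sqrt{-3 + J}\right) R = R \left(108 + \sqrt{-3 + J}\right)$)
$\frac{1}{-4481 + m{\left(44 + 27,-14 \right)}} = \frac{1}{-4481 - 14 \left(108 + \sqrt{-3 + \left(44 + 27\right)}\right)} = \frac{1}{-4481 - 14 \left(108 + \sqrt{-3 + 71}\right)} = \frac{1}{-4481 - 14 \left(108 + \sqrt{68}\right)} = \frac{1}{-4481 - 14 \left(108 + 2 \sqrt{17}\right)} = \frac{1}{-4481 - \left(1512 + 28 \sqrt{17}\right)} = \frac{1}{-5993 - 28 \sqrt{17}}$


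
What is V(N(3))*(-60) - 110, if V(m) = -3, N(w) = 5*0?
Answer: 70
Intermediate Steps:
N(w) = 0
V(N(3))*(-60) - 110 = -3*(-60) - 110 = 180 - 110 = 70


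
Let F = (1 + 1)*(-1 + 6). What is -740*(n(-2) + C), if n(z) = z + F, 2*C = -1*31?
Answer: 5550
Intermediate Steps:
F = 10 (F = 2*5 = 10)
C = -31/2 (C = (-1*31)/2 = (½)*(-31) = -31/2 ≈ -15.500)
n(z) = 10 + z (n(z) = z + 10 = 10 + z)
-740*(n(-2) + C) = -740*((10 - 2) - 31/2) = -740*(8 - 31/2) = -740*(-15/2) = 5550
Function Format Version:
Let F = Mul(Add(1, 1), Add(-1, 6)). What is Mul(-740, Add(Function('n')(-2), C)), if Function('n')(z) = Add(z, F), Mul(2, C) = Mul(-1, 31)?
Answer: 5550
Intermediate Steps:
F = 10 (F = Mul(2, 5) = 10)
C = Rational(-31, 2) (C = Mul(Rational(1, 2), Mul(-1, 31)) = Mul(Rational(1, 2), -31) = Rational(-31, 2) ≈ -15.500)
Function('n')(z) = Add(10, z) (Function('n')(z) = Add(z, 10) = Add(10, z))
Mul(-740, Add(Function('n')(-2), C)) = Mul(-740, Add(Add(10, -2), Rational(-31, 2))) = Mul(-740, Add(8, Rational(-31, 2))) = Mul(-740, Rational(-15, 2)) = 5550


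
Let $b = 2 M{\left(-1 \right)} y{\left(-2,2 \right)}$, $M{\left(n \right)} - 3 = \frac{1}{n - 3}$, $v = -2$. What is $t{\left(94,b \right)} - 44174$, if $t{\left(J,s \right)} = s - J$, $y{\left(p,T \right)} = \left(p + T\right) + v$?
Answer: $-44279$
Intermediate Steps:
$y{\left(p,T \right)} = -2 + T + p$ ($y{\left(p,T \right)} = \left(p + T\right) - 2 = \left(T + p\right) - 2 = -2 + T + p$)
$M{\left(n \right)} = 3 + \frac{1}{-3 + n}$ ($M{\left(n \right)} = 3 + \frac{1}{n - 3} = 3 + \frac{1}{-3 + n}$)
$b = -11$ ($b = 2 \frac{-8 + 3 \left(-1\right)}{-3 - 1} \left(-2 + 2 - 2\right) = 2 \frac{-8 - 3}{-4} \left(-2\right) = 2 \left(\left(- \frac{1}{4}\right) \left(-11\right)\right) \left(-2\right) = 2 \cdot \frac{11}{4} \left(-2\right) = \frac{11}{2} \left(-2\right) = -11$)
$t{\left(94,b \right)} - 44174 = \left(-11 - 94\right) - 44174 = -105 - 44174 = -44279$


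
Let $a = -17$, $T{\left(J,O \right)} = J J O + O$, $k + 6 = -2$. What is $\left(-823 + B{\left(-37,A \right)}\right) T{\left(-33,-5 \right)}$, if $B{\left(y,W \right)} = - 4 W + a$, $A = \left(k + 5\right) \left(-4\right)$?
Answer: $4839600$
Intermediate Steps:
$k = -8$ ($k = -6 - 2 = -8$)
$T{\left(J,O \right)} = O + O J^{2}$ ($T{\left(J,O \right)} = J^{2} O + O = O J^{2} + O = O + O J^{2}$)
$A = 12$ ($A = \left(-8 + 5\right) \left(-4\right) = \left(-3\right) \left(-4\right) = 12$)
$B{\left(y,W \right)} = -17 - 4 W$ ($B{\left(y,W \right)} = - 4 W - 17 = -17 - 4 W$)
$\left(-823 + B{\left(-37,A \right)}\right) T{\left(-33,-5 \right)} = \left(-823 - 65\right) \left(- 5 \left(1 + \left(-33\right)^{2}\right)\right) = \left(-823 - 65\right) \left(- 5 \left(1 + 1089\right)\right) = \left(-823 - 65\right) \left(\left(-5\right) 1090\right) = \left(-888\right) \left(-5450\right) = 4839600$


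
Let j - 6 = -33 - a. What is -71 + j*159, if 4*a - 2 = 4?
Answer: -9205/2 ≈ -4602.5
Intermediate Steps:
a = 3/2 (a = 1/2 + (1/4)*4 = 1/2 + 1 = 3/2 ≈ 1.5000)
j = -57/2 (j = 6 + (-33 - 1*3/2) = 6 + (-33 - 3/2) = 6 - 69/2 = -57/2 ≈ -28.500)
-71 + j*159 = -71 - 57/2*159 = -71 - 9063/2 = -9205/2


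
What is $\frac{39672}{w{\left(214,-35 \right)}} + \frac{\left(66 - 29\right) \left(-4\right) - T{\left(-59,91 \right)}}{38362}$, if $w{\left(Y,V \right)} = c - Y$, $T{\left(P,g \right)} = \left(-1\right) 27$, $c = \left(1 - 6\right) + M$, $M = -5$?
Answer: $- \frac{95120273}{537068} \approx -177.11$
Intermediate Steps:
$c = -10$ ($c = \left(1 - 6\right) - 5 = -5 - 5 = -10$)
$T{\left(P,g \right)} = -27$
$w{\left(Y,V \right)} = -10 - Y$
$\frac{39672}{w{\left(214,-35 \right)}} + \frac{\left(66 - 29\right) \left(-4\right) - T{\left(-59,91 \right)}}{38362} = \frac{39672}{-10 - 214} + \frac{\left(66 - 29\right) \left(-4\right) - -27}{38362} = \frac{39672}{-10 - 214} + \left(37 \left(-4\right) + 27\right) \frac{1}{38362} = \frac{39672}{-224} + \left(-148 + 27\right) \frac{1}{38362} = 39672 \left(- \frac{1}{224}\right) - \frac{121}{38362} = - \frac{4959}{28} - \frac{121}{38362} = - \frac{95120273}{537068}$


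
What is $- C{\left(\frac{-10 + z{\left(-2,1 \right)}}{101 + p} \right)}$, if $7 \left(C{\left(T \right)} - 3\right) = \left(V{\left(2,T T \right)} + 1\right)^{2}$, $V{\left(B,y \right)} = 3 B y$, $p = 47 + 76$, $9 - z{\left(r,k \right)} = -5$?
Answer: $- \frac{54099145}{17210368} \approx -3.1434$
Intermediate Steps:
$z{\left(r,k \right)} = 14$ ($z{\left(r,k \right)} = 9 - -5 = 9 + 5 = 14$)
$p = 123$
$V{\left(B,y \right)} = 3 B y$
$C{\left(T \right)} = 3 + \frac{\left(1 + 6 T^{2}\right)^{2}}{7}$ ($C{\left(T \right)} = 3 + \frac{\left(3 \cdot 2 T T + 1\right)^{2}}{7} = 3 + \frac{\left(3 \cdot 2 T^{2} + 1\right)^{2}}{7} = 3 + \frac{\left(6 T^{2} + 1\right)^{2}}{7} = 3 + \frac{\left(1 + 6 T^{2}\right)^{2}}{7}$)
$- C{\left(\frac{-10 + z{\left(-2,1 \right)}}{101 + p} \right)} = - (3 + \frac{\left(1 + 6 \left(\frac{-10 + 14}{101 + 123}\right)^{2}\right)^{2}}{7}) = - (3 + \frac{\left(1 + 6 \left(\frac{4}{224}\right)^{2}\right)^{2}}{7}) = - (3 + \frac{\left(1 + 6 \left(4 \cdot \frac{1}{224}\right)^{2}\right)^{2}}{7}) = - (3 + \frac{\left(1 + \frac{6}{3136}\right)^{2}}{7}) = - (3 + \frac{\left(1 + 6 \cdot \frac{1}{3136}\right)^{2}}{7}) = - (3 + \frac{\left(1 + \frac{3}{1568}\right)^{2}}{7}) = - (3 + \frac{\left(\frac{1571}{1568}\right)^{2}}{7}) = - (3 + \frac{1}{7} \cdot \frac{2468041}{2458624}) = - (3 + \frac{2468041}{17210368}) = \left(-1\right) \frac{54099145}{17210368} = - \frac{54099145}{17210368}$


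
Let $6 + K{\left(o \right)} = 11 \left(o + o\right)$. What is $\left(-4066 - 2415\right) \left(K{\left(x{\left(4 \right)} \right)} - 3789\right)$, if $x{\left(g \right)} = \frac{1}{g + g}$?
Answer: $\frac{98310289}{4} \approx 2.4578 \cdot 10^{7}$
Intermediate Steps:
$x{\left(g \right)} = \frac{1}{2 g}$
$K{\left(o \right)} = -6 + 22 o$ ($K{\left(o \right)} = -6 + 11 \left(o + o\right) = -6 + 11 \cdot 2 o = -6 + 22 o$)
$\left(-4066 - 2415\right) \left(K{\left(x{\left(4 \right)} \right)} - 3789\right) = \left(-4066 - 2415\right) \left(\left(-6 + 22 \frac{1}{2 \cdot 4}\right) - 3789\right) = - 6481 \left(\left(-6 + 22 \cdot \frac{1}{2} \cdot \frac{1}{4}\right) - 3789\right) = - 6481 \left(\left(-6 + 22 \cdot \frac{1}{8}\right) - 3789\right) = - 6481 \left(\left(-6 + \frac{11}{4}\right) - 3789\right) = - 6481 \left(- \frac{13}{4} - 3789\right) = \left(-6481\right) \left(- \frac{15169}{4}\right) = \frac{98310289}{4}$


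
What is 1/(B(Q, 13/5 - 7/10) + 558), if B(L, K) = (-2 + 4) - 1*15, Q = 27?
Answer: 1/545 ≈ 0.0018349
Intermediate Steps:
B(L, K) = -13 (B(L, K) = 2 - 15 = -13)
1/(B(Q, 13/5 - 7/10) + 558) = 1/(-13 + 558) = 1/545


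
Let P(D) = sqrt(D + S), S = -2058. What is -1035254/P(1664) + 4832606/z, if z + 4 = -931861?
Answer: -4832606/931865 + 517627*I*sqrt(394)/197 ≈ -5.186 + 52155.0*I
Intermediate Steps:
z = -931865 (z = -4 - 931861 = -931865)
P(D) = sqrt(-2058 + D) (P(D) = sqrt(D - 2058) = sqrt(-2058 + D))
-1035254/P(1664) + 4832606/z = -1035254/sqrt(-2058 + 1664) + 4832606/(-931865) = -1035254*(-I*sqrt(394)/394) + 4832606*(-1/931865) = -1035254*(-I*sqrt(394)/394) - 4832606/931865 = -(-517627)*I*sqrt(394)/197 - 4832606/931865 = 517627*I*sqrt(394)/197 - 4832606/931865 = -4832606/931865 + 517627*I*sqrt(394)/197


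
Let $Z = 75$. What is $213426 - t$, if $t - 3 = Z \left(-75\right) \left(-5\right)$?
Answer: $185298$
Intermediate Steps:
$t = 28128$ ($t = 3 + 75 \left(-75\right) \left(-5\right) = 3 - -28125 = 3 + 28125 = 28128$)
$213426 - t = 213426 - 28128 = 185298$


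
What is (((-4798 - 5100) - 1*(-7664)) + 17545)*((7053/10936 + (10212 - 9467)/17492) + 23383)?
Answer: 17122001640729753/47823128 ≈ 3.5803e+8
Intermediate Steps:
(((-4798 - 5100) - 1*(-7664)) + 17545)*((7053/10936 + (10212 - 9467)/17492) + 23383) = ((-9898 + 7664) + 17545)*((7053*(1/10936) + 745*(1/17492)) + 23383) = (-2234 + 17545)*((7053/10936 + 745/17492) + 23383) = 15311*(32879599/47823128 + 23383) = 15311*(1118281081623/47823128) = 17122001640729753/47823128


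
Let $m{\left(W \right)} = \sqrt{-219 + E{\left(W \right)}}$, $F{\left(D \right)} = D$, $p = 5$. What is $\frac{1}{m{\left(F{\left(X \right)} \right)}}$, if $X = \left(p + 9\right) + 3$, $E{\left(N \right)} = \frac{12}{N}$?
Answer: $- \frac{i \sqrt{63087}}{3711} \approx - 0.067683 i$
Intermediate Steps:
$X = 17$ ($X = \left(5 + 9\right) + 3 = 14 + 3 = 17$)
$m{\left(W \right)} = \sqrt{-219 + \frac{12}{W}}$
$\frac{1}{m{\left(F{\left(X \right)} \right)}} = \frac{1}{\sqrt{-219 + \frac{12}{17}}} = \frac{1}{\sqrt{- \frac{3711}{17}}} = \frac{1}{\frac{1}{17} i \sqrt{63087}} = - \frac{i \sqrt{63087}}{3711}$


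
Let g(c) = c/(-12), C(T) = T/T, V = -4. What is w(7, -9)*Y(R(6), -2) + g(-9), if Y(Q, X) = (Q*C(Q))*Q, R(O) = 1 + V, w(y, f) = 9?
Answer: 327/4 ≈ 81.750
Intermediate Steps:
R(O) = -3 (R(O) = 1 - 4 = -3)
C(T) = 1
Y(Q, X) = Q² (Y(Q, X) = (Q*1)*Q = Q*Q = Q²)
g(c) = -c/12 (g(c) = c*(-1/12) = -c/12)
w(7, -9)*Y(R(6), -2) + g(-9) = 9*(-3)² - 1/12*(-9) = 9*9 + ¾ = 81 + ¾ = 327/4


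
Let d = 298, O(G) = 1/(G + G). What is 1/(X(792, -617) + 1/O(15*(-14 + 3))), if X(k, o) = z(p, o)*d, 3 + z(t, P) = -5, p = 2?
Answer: -1/2714 ≈ -0.00036846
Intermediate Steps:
z(t, P) = -8 (z(t, P) = -3 - 5 = -8)
O(G) = 1/(2*G)
X(k, o) = -2384 (X(k, o) = -8*298 = -2384)
1/(X(792, -617) + 1/O(15*(-14 + 3))) = 1/(-2384 + 1/(1/(2*((15*(-14 + 3)))))) = 1/(-2384 + 1/(1/(2*((15*(-11)))))) = 1/(-2384 + 1/((½)/(-165))) = 1/(-2384 + 1/((½)*(-1/165))) = 1/(-2384 + 1/(-1/330)) = 1/(-2384 - 330) = 1/(-2714) = -1/2714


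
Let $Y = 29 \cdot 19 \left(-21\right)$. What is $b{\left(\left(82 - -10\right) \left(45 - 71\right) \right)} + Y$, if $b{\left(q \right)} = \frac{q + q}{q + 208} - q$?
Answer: $- \frac{192713}{21} \approx -9176.8$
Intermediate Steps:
$Y = -11571$ ($Y = 551 \left(-21\right) = -11571$)
$b{\left(q \right)} = - q + \frac{2 q}{208 + q}$ ($b{\left(q \right)} = \frac{2 q}{208 + q} - q = - q + \frac{2 q}{208 + q}$)
$b{\left(\left(82 - -10\right) \left(45 - 71\right) \right)} + Y = - \frac{\left(82 - -10\right) \left(45 - 71\right) \left(206 + \left(82 - -10\right) \left(45 - 71\right)\right)}{208 + \left(82 - -10\right) \left(45 - 71\right)} - 11571 = - \frac{\left(82 + 10\right) \left(-26\right) \left(206 + \left(82 + 10\right) \left(-26\right)\right)}{208 + \left(82 + 10\right) \left(-26\right)} - 11571 = - \frac{92 \left(-26\right) \left(206 + 92 \left(-26\right)\right)}{208 + 92 \left(-26\right)} - 11571 = \left(-1\right) \left(-2392\right) \frac{1}{208 - 2392} \left(206 - 2392\right) - 11571 = \left(-1\right) \left(-2392\right) \frac{1}{-2184} \left(-2186\right) - 11571 = \left(-1\right) \left(-2392\right) \left(- \frac{1}{2184}\right) \left(-2186\right) - 11571 = \frac{50278}{21} - 11571 = - \frac{192713}{21}$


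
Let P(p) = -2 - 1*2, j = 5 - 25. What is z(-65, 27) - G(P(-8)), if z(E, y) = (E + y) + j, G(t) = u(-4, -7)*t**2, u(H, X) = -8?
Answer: 70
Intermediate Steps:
j = -20
P(p) = -4 (P(p) = -2 - 2 = -4)
G(t) = -8*t**2
z(E, y) = -20 + E + y (z(E, y) = (E + y) - 20 = -20 + E + y)
z(-65, 27) - G(P(-8)) = (-20 - 65 + 27) - (-8)*(-4)**2 = -58 - (-8)*16 = -58 - 1*(-128) = -58 + 128 = 70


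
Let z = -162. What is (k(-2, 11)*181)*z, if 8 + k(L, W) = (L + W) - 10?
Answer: 263898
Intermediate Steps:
k(L, W) = -18 + L + W (k(L, W) = -8 + ((L + W) - 10) = -8 + (-10 + L + W) = -18 + L + W)
(k(-2, 11)*181)*z = ((-18 - 2 + 11)*181)*(-162) = -9*181*(-162) = -1629*(-162) = 263898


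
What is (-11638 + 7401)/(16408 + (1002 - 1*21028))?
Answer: 4237/3618 ≈ 1.1711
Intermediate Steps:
(-11638 + 7401)/(16408 + (1002 - 1*21028)) = -4237/(16408 + (1002 - 21028)) = -4237/(16408 - 20026) = -4237/(-3618) = -4237*(-1/3618) = 4237/3618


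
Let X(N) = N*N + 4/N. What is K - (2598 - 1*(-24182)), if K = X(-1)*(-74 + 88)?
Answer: -26822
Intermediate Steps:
X(N) = N² + 4/N
K = -42 (K = ((4 + (-1)³)/(-1))*(-74 + 88) = -(4 - 1)*14 = -1*3*14 = -3*14 = -42)
K - (2598 - 1*(-24182)) = -42 - (2598 - 1*(-24182)) = -42 - (2598 + 24182) = -42 - 1*26780 = -42 - 26780 = -26822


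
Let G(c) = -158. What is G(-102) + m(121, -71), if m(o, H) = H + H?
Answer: -300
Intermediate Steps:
m(o, H) = 2*H
G(-102) + m(121, -71) = -158 + 2*(-71) = -158 - 142 = -300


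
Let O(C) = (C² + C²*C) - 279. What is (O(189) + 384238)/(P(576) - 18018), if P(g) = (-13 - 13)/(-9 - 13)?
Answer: -78880439/198185 ≈ -398.01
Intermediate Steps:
O(C) = -279 + C² + C³ (O(C) = (C² + C³) - 279 = -279 + C² + C³)
P(g) = 13/11 (P(g) = -26/(-22) = -1/22*(-26) = 13/11)
(O(189) + 384238)/(P(576) - 18018) = ((-279 + 189² + 189³) + 384238)/(13/11 - 18018) = ((-279 + 35721 + 6751269) + 384238)/(-198185/11) = (6786711 + 384238)*(-11/198185) = 7170949*(-11/198185) = -78880439/198185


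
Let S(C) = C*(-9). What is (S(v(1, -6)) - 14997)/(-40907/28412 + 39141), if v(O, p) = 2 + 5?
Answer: -85576944/222406637 ≈ -0.38478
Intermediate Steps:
v(O, p) = 7
S(C) = -9*C
(S(v(1, -6)) - 14997)/(-40907/28412 + 39141) = (-9*7 - 14997)/(-40907/28412 + 39141) = (-63 - 14997)/(-40907*1/28412 + 39141) = -15060/(-40907/28412 + 39141) = -15060/1112033185/28412 = -15060*28412/1112033185 = -85576944/222406637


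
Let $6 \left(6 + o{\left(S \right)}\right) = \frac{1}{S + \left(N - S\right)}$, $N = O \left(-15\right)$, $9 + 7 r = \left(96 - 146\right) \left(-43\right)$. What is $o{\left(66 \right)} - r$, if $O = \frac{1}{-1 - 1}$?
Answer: $- \frac{98228}{315} \approx -311.83$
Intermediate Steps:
$r = \frac{2141}{7}$ ($r = - \frac{9}{7} + \frac{\left(96 - 146\right) \left(-43\right)}{7} = - \frac{9}{7} + \frac{\left(-50\right) \left(-43\right)}{7} = - \frac{9}{7} + \frac{1}{7} \cdot 2150 = - \frac{9}{7} + \frac{2150}{7} = \frac{2141}{7} \approx 305.86$)
$O = - \frac{1}{2}$ ($O = \frac{1}{-2} = - \frac{1}{2} \approx -0.5$)
$N = \frac{15}{2}$ ($N = \left(- \frac{1}{2}\right) \left(-15\right) = \frac{15}{2} \approx 7.5$)
$o{\left(S \right)} = - \frac{269}{45}$ ($o{\left(S \right)} = -6 + \frac{1}{6 \left(S - \left(- \frac{15}{2} + S\right)\right)} = -6 + \frac{1}{6 \cdot \frac{15}{2}} = -6 + \frac{1}{6} \cdot \frac{2}{15} = -6 + \frac{1}{45} = - \frac{269}{45}$)
$o{\left(66 \right)} - r = - \frac{269}{45} - \frac{2141}{7} = - \frac{98228}{315}$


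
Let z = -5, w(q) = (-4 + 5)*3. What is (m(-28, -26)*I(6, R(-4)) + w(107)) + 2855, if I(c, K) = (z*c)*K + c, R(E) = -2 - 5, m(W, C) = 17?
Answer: 6530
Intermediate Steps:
w(q) = 3 (w(q) = 1*3 = 3)
R(E) = -7
I(c, K) = c - 5*K*c (I(c, K) = (-5*c)*K + c = -5*K*c + c = c - 5*K*c)
(m(-28, -26)*I(6, R(-4)) + w(107)) + 2855 = (17*(6*(1 - 5*(-7))) + 3) + 2855 = (17*(6*(1 + 35)) + 3) + 2855 = (17*(6*36) + 3) + 2855 = (17*216 + 3) + 2855 = (3672 + 3) + 2855 = 3675 + 2855 = 6530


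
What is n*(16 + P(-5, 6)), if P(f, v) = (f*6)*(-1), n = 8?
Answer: 368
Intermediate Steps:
P(f, v) = -6*f (P(f, v) = (6*f)*(-1) = -6*f)
n*(16 + P(-5, 6)) = 8*(16 - 6*(-5)) = 8*(16 + 30) = 8*46 = 368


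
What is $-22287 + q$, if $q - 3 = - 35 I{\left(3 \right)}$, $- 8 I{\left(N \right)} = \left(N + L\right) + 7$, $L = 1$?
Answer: $- \frac{177887}{8} \approx -22236.0$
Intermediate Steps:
$I{\left(N \right)} = -1 - \frac{N}{8}$ ($I{\left(N \right)} = - \frac{\left(N + 1\right) + 7}{8} = - \frac{\left(1 + N\right) + 7}{8} = - \frac{8 + N}{8} = -1 - \frac{N}{8}$)
$q = \frac{409}{8}$ ($q = 3 - 35 \left(-1 - \frac{3}{8}\right) = 3 - - \frac{385}{8} = 3 + \frac{385}{8} = \frac{409}{8} \approx 51.125$)
$-22287 + q = -22287 + \frac{409}{8} = - \frac{177887}{8}$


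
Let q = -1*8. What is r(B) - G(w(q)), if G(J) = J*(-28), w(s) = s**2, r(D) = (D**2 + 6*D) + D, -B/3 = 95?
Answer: 81022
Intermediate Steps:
B = -285 (B = -3*95 = -285)
r(D) = D**2 + 7*D
q = -8
G(J) = -28*J
r(B) - G(w(q)) = -285*(7 - 285) - (-28)*(-8)**2 = -285*(-278) - (-28)*64 = 79230 - 1*(-1792) = 79230 + 1792 = 81022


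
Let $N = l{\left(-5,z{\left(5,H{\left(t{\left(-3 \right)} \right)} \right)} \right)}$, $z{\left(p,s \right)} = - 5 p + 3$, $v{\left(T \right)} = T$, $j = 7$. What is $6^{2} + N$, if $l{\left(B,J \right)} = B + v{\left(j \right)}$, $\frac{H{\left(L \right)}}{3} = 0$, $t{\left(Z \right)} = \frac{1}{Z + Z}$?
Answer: $38$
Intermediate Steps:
$t{\left(Z \right)} = \frac{1}{2 Z}$
$H{\left(L \right)} = 0$ ($H{\left(L \right)} = 3 \cdot 0 = 0$)
$z{\left(p,s \right)} = 3 - 5 p$
$l{\left(B,J \right)} = 7 + B$ ($l{\left(B,J \right)} = B + 7 = 7 + B$)
$N = 2$ ($N = 7 - 5 = 2$)
$6^{2} + N = 6^{2} + 2 = 36 + 2 = 38$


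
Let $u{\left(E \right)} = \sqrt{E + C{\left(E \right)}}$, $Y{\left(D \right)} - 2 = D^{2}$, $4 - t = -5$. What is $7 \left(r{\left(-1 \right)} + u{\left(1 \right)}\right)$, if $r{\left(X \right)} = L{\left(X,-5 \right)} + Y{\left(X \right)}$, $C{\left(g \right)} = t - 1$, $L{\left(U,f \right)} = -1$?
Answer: $35$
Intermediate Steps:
$t = 9$ ($t = 4 - -5 = 4 + 5 = 9$)
$Y{\left(D \right)} = 2 + D^{2}$
$C{\left(g \right)} = 8$ ($C{\left(g \right)} = 9 - 1 = 8$)
$u{\left(E \right)} = \sqrt{8 + E}$ ($u{\left(E \right)} = \sqrt{E + 8} = \sqrt{8 + E}$)
$r{\left(X \right)} = 1 + X^{2}$ ($r{\left(X \right)} = -1 + \left(2 + X^{2}\right) = 1 + X^{2}$)
$7 \left(r{\left(-1 \right)} + u{\left(1 \right)}\right) = 7 \left(\left(1 + \left(-1\right)^{2}\right) + \sqrt{8 + 1}\right) = 7 \left(\left(1 + 1\right) + \sqrt{9}\right) = 7 \left(2 + 3\right) = 7 \cdot 5 = 35$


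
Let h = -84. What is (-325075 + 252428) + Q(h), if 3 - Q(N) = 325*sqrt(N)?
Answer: -72644 - 650*I*sqrt(21) ≈ -72644.0 - 2978.7*I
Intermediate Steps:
Q(N) = 3 - 325*sqrt(N)
(-325075 + 252428) + Q(h) = (-325075 + 252428) + (3 - 650*I*sqrt(21)) = -72647 + (3 - 650*I*sqrt(21)) = -72644 - 650*I*sqrt(21)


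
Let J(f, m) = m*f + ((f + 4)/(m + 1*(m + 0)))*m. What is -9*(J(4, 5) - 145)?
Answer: 1089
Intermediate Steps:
J(f, m) = 2 + f/2 + f*m (J(f, m) = f*m + ((4 + f)/(m + 1*m))*m = f*m + ((4 + f)/(m + m))*m = f*m + ((4 + f)/((2*m)))*m = f*m + ((4 + f)*(1/(2*m)))*m = f*m + ((4 + f)/(2*m))*m = f*m + (2 + f/2) = 2 + f/2 + f*m)
-9*(J(4, 5) - 145) = -9*((2 + (½)*4 + 4*5) - 145) = -9*((2 + 2 + 20) - 145) = -9*(24 - 145) = -9*(-121) = 1089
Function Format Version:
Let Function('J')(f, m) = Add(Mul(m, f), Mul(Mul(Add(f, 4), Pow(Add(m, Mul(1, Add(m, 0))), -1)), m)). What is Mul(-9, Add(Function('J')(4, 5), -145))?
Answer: 1089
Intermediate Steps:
Function('J')(f, m) = Add(2, Mul(Rational(1, 2), f), Mul(f, m)) (Function('J')(f, m) = Add(Mul(f, m), Mul(Mul(Add(4, f), Pow(Add(m, Mul(1, m)), -1)), m)) = Add(Mul(f, m), Mul(Mul(Add(4, f), Pow(Add(m, m), -1)), m)) = Add(Mul(f, m), Mul(Mul(Add(4, f), Pow(Mul(2, m), -1)), m)) = Add(Mul(f, m), Mul(Mul(Add(4, f), Mul(Rational(1, 2), Pow(m, -1))), m)) = Add(Mul(f, m), Mul(Mul(Rational(1, 2), Pow(m, -1), Add(4, f)), m)) = Add(Mul(f, m), Add(2, Mul(Rational(1, 2), f))) = Add(2, Mul(Rational(1, 2), f), Mul(f, m)))
Mul(-9, Add(Function('J')(4, 5), -145)) = Mul(-9, Add(Add(2, Mul(Rational(1, 2), 4), Mul(4, 5)), -145)) = Mul(-9, Add(Add(2, 2, 20), -145)) = Mul(-9, Add(24, -145)) = Mul(-9, -121) = 1089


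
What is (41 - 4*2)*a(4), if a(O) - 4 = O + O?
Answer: 396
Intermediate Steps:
a(O) = 4 + 2*O (a(O) = 4 + (O + O) = 4 + 2*O)
(41 - 4*2)*a(4) = (41 - 4*2)*(4 + 2*4) = (41 - 1*8)*(4 + 8) = (41 - 8)*12 = 33*12 = 396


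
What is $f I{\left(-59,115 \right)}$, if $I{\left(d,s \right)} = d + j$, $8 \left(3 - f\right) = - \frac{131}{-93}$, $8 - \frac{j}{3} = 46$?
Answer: $- \frac{363473}{744} \approx -488.54$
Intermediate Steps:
$j = -114$ ($j = 24 - 138 = -114$)
$f = \frac{2101}{744}$ ($f = 3 - \frac{\left(-131\right) \frac{1}{-93}}{8} = 3 - \frac{\left(-131\right) \left(- \frac{1}{93}\right)}{8} = 3 - \frac{131}{744} = \frac{2101}{744} \approx 2.8239$)
$I{\left(d,s \right)} = -114 + d$ ($I{\left(d,s \right)} = d - 114 = -114 + d$)
$f I{\left(-59,115 \right)} = \frac{2101 \left(-114 - 59\right)}{744} = \frac{2101}{744} \left(-173\right) = - \frac{363473}{744}$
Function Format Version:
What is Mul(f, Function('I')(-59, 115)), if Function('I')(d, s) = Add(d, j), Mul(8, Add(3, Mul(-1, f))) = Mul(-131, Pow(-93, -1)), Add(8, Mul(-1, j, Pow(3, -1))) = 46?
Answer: Rational(-363473, 744) ≈ -488.54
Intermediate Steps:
j = -114 (j = Add(24, Mul(-3, 46)) = Add(24, -138) = -114)
f = Rational(2101, 744) (f = Add(3, Mul(Rational(-1, 8), Mul(-131, Pow(-93, -1)))) = Add(3, Mul(Rational(-1, 8), Mul(-131, Rational(-1, 93)))) = Add(3, Mul(Rational(-1, 8), Rational(131, 93))) = Add(3, Rational(-131, 744)) = Rational(2101, 744) ≈ 2.8239)
Function('I')(d, s) = Add(-114, d) (Function('I')(d, s) = Add(d, -114) = Add(-114, d))
Mul(f, Function('I')(-59, 115)) = Mul(Rational(2101, 744), Add(-114, -59)) = Mul(Rational(2101, 744), -173) = Rational(-363473, 744)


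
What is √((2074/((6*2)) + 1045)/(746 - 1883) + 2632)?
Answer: √13604733326/2274 ≈ 51.293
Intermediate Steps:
√((2074/((6*2)) + 1045)/(746 - 1883) + 2632) = √((2074/12 + 1045)/(-1137) + 2632) = √((2074*(1/12) + 1045)*(-1/1137) + 2632) = √((1037/6 + 1045)*(-1/1137) + 2632) = √((7307/6)*(-1/1137) + 2632) = √(-7307/6822 + 2632) = √(17948197/6822) = √13604733326/2274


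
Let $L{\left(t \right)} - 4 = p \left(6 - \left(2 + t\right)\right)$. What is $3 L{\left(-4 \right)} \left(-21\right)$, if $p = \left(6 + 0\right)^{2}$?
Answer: $-18396$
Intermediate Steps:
$p = 36$ ($p = 6^{2} = 36$)
$L{\left(t \right)} = 148 - 36 t$ ($L{\left(t \right)} = 4 + 36 \left(6 - \left(2 + t\right)\right) = 4 + 36 \left(4 - t\right) = 4 - \left(-144 + 36 t\right) = 148 - 36 t$)
$3 L{\left(-4 \right)} \left(-21\right) = 3 \left(148 - -144\right) \left(-21\right) = 3 \left(148 + 144\right) \left(-21\right) = 3 \cdot 292 \left(-21\right) = 876 \left(-21\right) = -18396$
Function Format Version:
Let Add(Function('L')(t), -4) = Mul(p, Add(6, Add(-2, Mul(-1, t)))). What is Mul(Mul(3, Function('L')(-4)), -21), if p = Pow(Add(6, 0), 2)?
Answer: -18396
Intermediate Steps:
p = 36 (p = Pow(6, 2) = 36)
Function('L')(t) = Add(148, Mul(-36, t)) (Function('L')(t) = Add(4, Mul(36, Add(6, Add(-2, Mul(-1, t))))) = Add(4, Mul(36, Add(4, Mul(-1, t)))) = Add(4, Add(144, Mul(-36, t))) = Add(148, Mul(-36, t)))
Mul(Mul(3, Function('L')(-4)), -21) = Mul(Mul(3, Add(148, Mul(-36, -4))), -21) = Mul(Mul(3, Add(148, 144)), -21) = Mul(Mul(3, 292), -21) = Mul(876, -21) = -18396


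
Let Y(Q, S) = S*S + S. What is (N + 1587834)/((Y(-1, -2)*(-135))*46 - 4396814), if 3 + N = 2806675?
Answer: -2197253/2204617 ≈ -0.99666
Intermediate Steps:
N = 2806672 (N = -3 + 2806675 = 2806672)
Y(Q, S) = S + S² (Y(Q, S) = S² + S = S + S²)
(N + 1587834)/((Y(-1, -2)*(-135))*46 - 4396814) = (2806672 + 1587834)/((-2*(1 - 2)*(-135))*46 - 4396814) = 4394506/((-2*(-1)*(-135))*46 - 4396814) = 4394506/((2*(-135))*46 - 4396814) = 4394506/(-270*46 - 4396814) = 4394506/(-12420 - 4396814) = 4394506/(-4409234) = 4394506*(-1/4409234) = -2197253/2204617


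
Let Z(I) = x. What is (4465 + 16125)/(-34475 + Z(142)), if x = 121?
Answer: -10295/17177 ≈ -0.59935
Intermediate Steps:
Z(I) = 121
(4465 + 16125)/(-34475 + Z(142)) = (4465 + 16125)/(-34475 + 121) = 20590/(-34354) = 20590*(-1/34354) = -10295/17177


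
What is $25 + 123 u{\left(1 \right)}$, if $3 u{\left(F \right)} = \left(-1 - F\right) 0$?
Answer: $25$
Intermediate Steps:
$u{\left(F \right)} = 0$ ($u{\left(F \right)} = \frac{\left(-1 - F\right) 0}{3} = \frac{1}{3} \cdot 0 = 0$)
$25 + 123 u{\left(1 \right)} = 25 + 123 \cdot 0 = 25 + 0 = 25$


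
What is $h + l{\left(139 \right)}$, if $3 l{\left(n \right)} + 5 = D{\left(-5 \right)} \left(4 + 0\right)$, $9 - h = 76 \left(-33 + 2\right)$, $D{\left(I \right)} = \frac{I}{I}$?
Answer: $\frac{7094}{3} \approx 2364.7$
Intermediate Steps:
$D{\left(I \right)} = 1$
$h = 2365$ ($h = 9 - 76 \left(-33 + 2\right) = 9 - 76 \left(-31\right) = 9 - -2356 = 9 + 2356 = 2365$)
$l{\left(n \right)} = - \frac{1}{3}$ ($l{\left(n \right)} = - \frac{5}{3} + \frac{1 \left(4 + 0\right)}{3} = - \frac{5}{3} + \frac{1 \cdot 4}{3} = - \frac{5}{3} + \frac{1}{3} \cdot 4 = - \frac{5}{3} + \frac{4}{3} = - \frac{1}{3}$)
$h + l{\left(139 \right)} = 2365 - \frac{1}{3} = \frac{7094}{3}$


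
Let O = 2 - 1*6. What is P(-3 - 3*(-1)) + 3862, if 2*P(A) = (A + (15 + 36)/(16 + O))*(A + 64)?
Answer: 3998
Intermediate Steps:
O = -4 (O = 2 - 6 = -4)
P(A) = (64 + A)*(17/4 + A)/2 (P(A) = ((A + (15 + 36)/(16 - 4))*(A + 64))/2 = ((A + 51/12)*(64 + A))/2 = ((A + 51*(1/12))*(64 + A))/2 = ((A + 17/4)*(64 + A))/2 = ((17/4 + A)*(64 + A))/2 = ((64 + A)*(17/4 + A))/2 = (64 + A)*(17/4 + A)/2)
P(-3 - 3*(-1)) + 3862 = (136 + (-3 - 3*(-1))**2/2 + 273*(-3 - 3*(-1))/8) + 3862 = (136 + (-3 + 3)**2/2 + 273*(-3 + 3)/8) + 3862 = (136 + (1/2)*0**2 + (273/8)*0) + 3862 = (136 + (1/2)*0 + 0) + 3862 = (136 + 0 + 0) + 3862 = 136 + 3862 = 3998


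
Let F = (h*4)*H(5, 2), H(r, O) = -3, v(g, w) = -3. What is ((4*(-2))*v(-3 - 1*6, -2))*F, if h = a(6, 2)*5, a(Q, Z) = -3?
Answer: 4320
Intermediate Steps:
h = -15 (h = -3*5 = -15)
F = 180 (F = -15*4*(-3) = -60*(-3) = 180)
((4*(-2))*v(-3 - 1*6, -2))*F = ((4*(-2))*(-3))*180 = -8*(-3)*180 = 24*180 = 4320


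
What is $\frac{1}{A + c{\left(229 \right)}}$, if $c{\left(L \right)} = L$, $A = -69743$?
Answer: $- \frac{1}{69514} \approx -1.4386 \cdot 10^{-5}$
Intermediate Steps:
$\frac{1}{A + c{\left(229 \right)}} = \frac{1}{-69743 + 229} = \frac{1}{-69514} = - \frac{1}{69514}$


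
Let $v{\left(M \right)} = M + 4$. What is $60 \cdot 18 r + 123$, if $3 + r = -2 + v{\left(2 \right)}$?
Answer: $1203$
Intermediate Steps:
$v{\left(M \right)} = 4 + M$
$r = 1$ ($r = -3 + \left(-2 + \left(4 + 2\right)\right) = -3 + \left(-2 + 6\right) = -3 + 4 = 1$)
$60 \cdot 18 r + 123 = 60 \cdot 18 \cdot 1 + 123 = 60 \cdot 18 + 123 = 1080 + 123 = 1203$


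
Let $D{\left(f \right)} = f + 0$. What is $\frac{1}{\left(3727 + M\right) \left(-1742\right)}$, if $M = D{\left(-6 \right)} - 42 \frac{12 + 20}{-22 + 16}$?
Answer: $- \frac{1}{6872190} \approx -1.4551 \cdot 10^{-7}$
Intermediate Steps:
$D{\left(f \right)} = f$
$M = 218$ ($M = -6 - 42 \frac{12 + 20}{-22 + 16} = -6 - 42 \frac{32}{-6} = -6 - 42 \cdot 32 \left(- \frac{1}{6}\right) = -6 - -224 = -6 + 224 = 218$)
$\frac{1}{\left(3727 + M\right) \left(-1742\right)} = \frac{1}{\left(3727 + 218\right) \left(-1742\right)} = \frac{1}{3945} \left(- \frac{1}{1742}\right) = - \frac{1}{6872190}$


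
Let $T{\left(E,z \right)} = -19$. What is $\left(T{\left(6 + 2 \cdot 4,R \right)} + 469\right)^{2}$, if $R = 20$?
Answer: $202500$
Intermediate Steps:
$\left(T{\left(6 + 2 \cdot 4,R \right)} + 469\right)^{2} = \left(-19 + 469\right)^{2} = 450^{2} = 202500$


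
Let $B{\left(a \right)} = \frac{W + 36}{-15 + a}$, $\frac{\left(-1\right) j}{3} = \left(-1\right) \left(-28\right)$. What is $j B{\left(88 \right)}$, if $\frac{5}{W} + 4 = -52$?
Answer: $- \frac{6033}{146} \approx -41.322$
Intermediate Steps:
$W = - \frac{5}{56}$ ($W = \frac{5}{-4 - 52} = \frac{5}{-56} = 5 \left(- \frac{1}{56}\right) = - \frac{5}{56} \approx -0.089286$)
$j = -84$ ($j = - 3 \left(\left(-1\right) \left(-28\right)\right) = \left(-3\right) 28 = -84$)
$B{\left(a \right)} = \frac{2011}{56 \left(-15 + a\right)}$ ($B{\left(a \right)} = \frac{- \frac{5}{56} + 36}{-15 + a} = \frac{2011}{56 \left(-15 + a\right)}$)
$j B{\left(88 \right)} = - 84 \frac{2011}{56 \left(-15 + 88\right)} = - 84 \frac{2011}{56 \cdot 73} = - 84 \cdot \frac{2011}{56} \cdot \frac{1}{73} = \left(-84\right) \frac{2011}{4088} = - \frac{6033}{146}$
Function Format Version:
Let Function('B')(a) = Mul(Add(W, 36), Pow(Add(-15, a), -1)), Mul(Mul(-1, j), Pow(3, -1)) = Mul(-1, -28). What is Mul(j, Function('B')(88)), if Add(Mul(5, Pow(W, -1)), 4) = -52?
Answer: Rational(-6033, 146) ≈ -41.322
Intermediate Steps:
W = Rational(-5, 56) (W = Mul(5, Pow(Add(-4, -52), -1)) = Mul(5, Pow(-56, -1)) = Mul(5, Rational(-1, 56)) = Rational(-5, 56) ≈ -0.089286)
j = -84 (j = Mul(-3, Mul(-1, -28)) = Mul(-3, 28) = -84)
Function('B')(a) = Mul(Rational(2011, 56), Pow(Add(-15, a), -1)) (Function('B')(a) = Mul(Add(Rational(-5, 56), 36), Pow(Add(-15, a), -1)) = Mul(Rational(2011, 56), Pow(Add(-15, a), -1)))
Mul(j, Function('B')(88)) = Mul(-84, Mul(Rational(2011, 56), Pow(Add(-15, 88), -1))) = Mul(-84, Mul(Rational(2011, 56), Pow(73, -1))) = Mul(-84, Mul(Rational(2011, 56), Rational(1, 73))) = Mul(-84, Rational(2011, 4088)) = Rational(-6033, 146)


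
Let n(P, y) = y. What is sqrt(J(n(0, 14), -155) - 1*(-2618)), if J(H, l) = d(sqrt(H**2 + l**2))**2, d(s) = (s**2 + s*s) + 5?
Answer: sqrt(2347114427) ≈ 48447.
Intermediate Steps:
d(s) = 5 + 2*s**2 (d(s) = (s**2 + s**2) + 5 = 2*s**2 + 5 = 5 + 2*s**2)
J(H, l) = (5 + 2*H**2 + 2*l**2)**2 (J(H, l) = (5 + 2*(sqrt(H**2 + l**2))**2)**2 = (5 + 2*(H**2 + l**2))**2 = (5 + (2*H**2 + 2*l**2))**2 = (5 + 2*H**2 + 2*l**2)**2)
sqrt(J(n(0, 14), -155) - 1*(-2618)) = sqrt((5 + 2*14**2 + 2*(-155)**2)**2 - 1*(-2618)) = sqrt((5 + 2*196 + 2*24025)**2 + 2618) = sqrt((5 + 392 + 48050)**2 + 2618) = sqrt(48447**2 + 2618) = sqrt(2347111809 + 2618) = sqrt(2347114427)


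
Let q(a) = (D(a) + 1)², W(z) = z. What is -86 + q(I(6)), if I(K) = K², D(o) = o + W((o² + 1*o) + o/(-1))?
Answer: 1776803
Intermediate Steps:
D(o) = o + o² (D(o) = o + ((o² + 1*o) + o/(-1)) = o + ((o² + o) + o*(-1)) = o + ((o + o²) - o) = o + o²)
q(a) = (1 + a*(1 + a))² (q(a) = (a*(1 + a) + 1)² = (1 + a*(1 + a))²)
-86 + q(I(6)) = -86 + (1 + 6² + (6²)²)² = -86 + (1 + 36 + 36²)² = -86 + (1 + 36 + 1296)² = -86 + 1333² = -86 + 1776889 = 1776803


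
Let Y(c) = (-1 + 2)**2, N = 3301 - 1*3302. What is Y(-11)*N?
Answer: -1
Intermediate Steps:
N = -1 (N = 3301 - 3302 = -1)
Y(c) = 1 (Y(c) = 1**2 = 1)
Y(-11)*N = 1*(-1) = -1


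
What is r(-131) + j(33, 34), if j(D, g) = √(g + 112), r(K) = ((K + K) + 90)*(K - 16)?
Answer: 25284 + √146 ≈ 25296.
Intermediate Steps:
r(K) = (-16 + K)*(90 + 2*K) (r(K) = (2*K + 90)*(-16 + K) = (90 + 2*K)*(-16 + K) = (-16 + K)*(90 + 2*K))
j(D, g) = √(112 + g)
r(-131) + j(33, 34) = (-1440 + 2*(-131)² + 58*(-131)) + √(112 + 34) = (-1440 + 2*17161 - 7598) + √146 = (-1440 + 34322 - 7598) + √146 = 25284 + √146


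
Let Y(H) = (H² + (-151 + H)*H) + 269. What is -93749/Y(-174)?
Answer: -93749/87095 ≈ -1.0764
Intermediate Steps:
Y(H) = 269 + H² + H*(-151 + H) (Y(H) = (H² + H*(-151 + H)) + 269 = 269 + H² + H*(-151 + H))
-93749/Y(-174) = -93749/(269 - 151*(-174) + 2*(-174)²) = -93749/(269 + 26274 + 2*30276) = -93749/(269 + 26274 + 60552) = -93749/87095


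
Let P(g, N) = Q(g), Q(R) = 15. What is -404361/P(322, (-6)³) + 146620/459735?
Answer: -12393113669/459735 ≈ -26957.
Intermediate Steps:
P(g, N) = 15
-404361/P(322, (-6)³) + 146620/459735 = -404361/15 + 146620/459735 = -404361*1/15 + 146620*(1/459735) = -134787/5 + 29324/91947 = -12393113669/459735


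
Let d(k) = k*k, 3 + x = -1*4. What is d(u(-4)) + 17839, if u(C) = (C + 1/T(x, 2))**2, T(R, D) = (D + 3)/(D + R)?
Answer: 18464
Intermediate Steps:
x = -7 (x = -3 - 1*4 = -3 - 4 = -7)
T(R, D) = (3 + D)/(D + R)
u(C) = (-1 + C)**2 (u(C) = (C + 1/((3 + 2)/(2 - 7)))**2 = (C + 1/(5/(-5)))**2 = (C + 1/(-1/5*5))**2 = (C + 1/(-1))**2 = (C - 1)**2 = (-1 + C)**2)
d(k) = k**2
d(u(-4)) + 17839 = ((1 - 1*(-4))**2)**2 + 17839 = ((1 + 4)**2)**2 + 17839 = (5**2)**2 + 17839 = 25**2 + 17839 = 625 + 17839 = 18464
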